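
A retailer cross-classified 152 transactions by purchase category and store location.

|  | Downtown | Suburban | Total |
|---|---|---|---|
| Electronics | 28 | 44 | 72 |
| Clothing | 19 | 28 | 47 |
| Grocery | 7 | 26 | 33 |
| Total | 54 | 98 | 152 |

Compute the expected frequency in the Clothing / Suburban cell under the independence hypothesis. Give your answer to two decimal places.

Row total (Clothing) = 47; column total (Suburban) = 98; grand total N = 152.
Expected count = (row total × column total) / N = 47 × 98 / 152 = 30.30.

30.30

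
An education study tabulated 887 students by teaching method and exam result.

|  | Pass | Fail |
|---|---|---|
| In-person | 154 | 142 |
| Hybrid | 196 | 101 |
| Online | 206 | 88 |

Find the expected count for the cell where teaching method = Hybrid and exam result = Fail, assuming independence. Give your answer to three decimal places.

110.831

Row total (Hybrid) = 297; column total (Fail) = 331; grand total N = 887.
Expected count = (row total × column total) / N = 297 × 331 / 887 = 110.831.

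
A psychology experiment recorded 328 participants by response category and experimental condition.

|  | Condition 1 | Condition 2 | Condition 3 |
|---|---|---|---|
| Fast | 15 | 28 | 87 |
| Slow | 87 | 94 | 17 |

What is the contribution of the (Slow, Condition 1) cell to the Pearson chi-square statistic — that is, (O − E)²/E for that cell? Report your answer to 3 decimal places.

Row total (Slow) = 198; column total (Condition 1) = 102; N = 328.
Expected count E = 198 × 102 / 328 = 61.5732.
Contribution = (O − E)²/E = (87 − 61.5732)² / 61.5732 = 10.500.

10.500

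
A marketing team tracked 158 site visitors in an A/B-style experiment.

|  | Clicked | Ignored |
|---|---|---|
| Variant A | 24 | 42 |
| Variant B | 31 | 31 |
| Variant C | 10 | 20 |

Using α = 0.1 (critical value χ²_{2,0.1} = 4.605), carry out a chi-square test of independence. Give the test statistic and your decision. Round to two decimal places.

Row totals: 66, 62, 30. Column totals: 65, 93. Grand total N = 158.
Expected counts (row total × column total / N):
  Variant A, Clicked: 66×65/158 = 27.152
  Variant A, Ignored: 66×93/158 = 38.848
  Variant B, Clicked: 62×65/158 = 25.506
  Variant B, Ignored: 62×93/158 = 36.494
  Variant C, Clicked: 30×65/158 = 12.342
  Variant C, Ignored: 30×93/158 = 17.658
Contributions (O − E)²/E:
  (24 − 27.152)²/27.152 = 0.3659
  (42 − 38.848)²/38.848 = 0.2557
  (31 − 25.506)²/25.506 = 1.1834
  (31 − 36.494)²/36.494 = 0.8271
  (10 − 12.342)²/12.342 = 0.4444
  (20 − 17.658)²/17.658 = 0.3106
χ² = 0.3659 + 0.2557 + 1.1834 + 0.8271 + 0.4444 + 0.3106 = 3.39
df = (3−1)(2−1) = 2. Since 3.39 < 4.605, fail to reject the null hypothesis of independence at α = 0.1.

3.39; fail to reject H₀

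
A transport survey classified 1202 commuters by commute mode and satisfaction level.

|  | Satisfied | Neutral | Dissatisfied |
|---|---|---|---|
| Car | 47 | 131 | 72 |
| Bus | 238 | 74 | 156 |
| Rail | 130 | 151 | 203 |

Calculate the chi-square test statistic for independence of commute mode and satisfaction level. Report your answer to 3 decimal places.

145.927

Row totals: 250, 468, 484. Column totals: 415, 356, 431. Grand total N = 1202.
Expected counts (row total × column total / N):
  Car, Satisfied: 250×415/1202 = 86.3145
  Car, Neutral: 250×356/1202 = 74.0433
  Car, Dissatisfied: 250×431/1202 = 89.6423
  Bus, Satisfied: 468×415/1202 = 161.5807
  Bus, Neutral: 468×356/1202 = 138.6090
  Bus, Dissatisfied: 468×431/1202 = 167.8103
  Rail, Satisfied: 484×415/1202 = 167.1048
  Rail, Neutral: 484×356/1202 = 143.3478
  Rail, Dissatisfied: 484×431/1202 = 173.5474
Contributions (O − E)²/E:
  (47 − 86.3145)²/86.3145 = 17.9070
  (131 − 74.0433)²/74.0433 = 43.8131
  (72 − 89.6423)²/89.6423 = 3.4721
  (238 − 161.5807)²/161.5807 = 36.1424
  (74 − 138.6090)²/138.6090 = 30.1158
  (156 − 167.8103)²/167.8103 = 0.8312
  (130 − 167.1048)²/167.1048 = 8.2389
  (151 − 143.3478)²/143.3478 = 0.4085
  (203 − 173.5474)²/173.5474 = 4.9984
χ² = 17.9070 + 43.8131 + 3.4721 + 36.1424 + 30.1158 + 0.8312 + 8.2389 + 0.4085 + 4.9984 = 145.927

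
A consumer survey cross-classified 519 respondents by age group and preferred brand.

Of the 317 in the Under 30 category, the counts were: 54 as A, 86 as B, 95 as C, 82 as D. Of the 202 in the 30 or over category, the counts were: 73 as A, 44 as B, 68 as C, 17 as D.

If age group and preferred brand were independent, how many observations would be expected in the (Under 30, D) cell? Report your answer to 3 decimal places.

60.468

Row total (Under 30) = 317; column total (D) = 99; grand total N = 519.
Expected count = (row total × column total) / N = 317 × 99 / 519 = 60.468.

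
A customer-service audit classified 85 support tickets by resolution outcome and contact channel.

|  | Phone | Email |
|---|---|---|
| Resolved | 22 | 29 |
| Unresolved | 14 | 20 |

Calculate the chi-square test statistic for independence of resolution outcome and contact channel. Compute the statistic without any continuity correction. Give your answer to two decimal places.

0.03

Row totals: 51, 34. Column totals: 36, 49. Grand total N = 85.
Expected counts (row total × column total / N):
  Resolved, Phone: 51×36/85 = 21.600
  Resolved, Email: 51×49/85 = 29.400
  Unresolved, Phone: 34×36/85 = 14.400
  Unresolved, Email: 34×49/85 = 19.600
Contributions (O − E)²/E:
  (22 − 21.600)²/21.600 = 0.0074
  (29 − 29.400)²/29.400 = 0.0054
  (14 − 14.400)²/14.400 = 0.0111
  (20 − 19.600)²/19.600 = 0.0082
χ² = 0.0074 + 0.0054 + 0.0111 + 0.0082 = 0.03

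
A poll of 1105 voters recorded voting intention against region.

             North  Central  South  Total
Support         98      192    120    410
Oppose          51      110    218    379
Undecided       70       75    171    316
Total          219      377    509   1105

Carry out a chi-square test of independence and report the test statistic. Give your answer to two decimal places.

Grand total N = 1105.
Expected counts (row total × column total / N):
  Support, North: 410×219/1105 = 81.258
  Support, Central: 410×377/1105 = 139.882
  Support, South: 410×509/1105 = 188.860
  Oppose, North: 379×219/1105 = 75.114
  Oppose, Central: 379×377/1105 = 129.306
  Oppose, South: 379×509/1105 = 174.580
  Undecided, North: 316×219/1105 = 62.628
  Undecided, Central: 316×377/1105 = 107.812
  Undecided, South: 316×509/1105 = 145.560
Contributions (O − E)²/E:
  (98 − 81.258)²/81.258 = 3.4494
  (192 − 139.882)²/139.882 = 19.4184
  (120 − 188.860)²/188.860 = 25.1070
  (51 − 75.114)²/75.114 = 7.7414
  (110 − 129.306)²/129.306 = 2.8825
  (218 − 174.580)²/174.580 = 10.7990
  (70 − 62.628)²/62.628 = 0.8678
  (75 − 107.812)²/107.812 = 9.9862
  (171 − 145.560)²/145.560 = 4.4462
χ² = 3.4494 + 19.4184 + 25.1070 + 7.7414 + 2.8825 + 10.7990 + 0.8678 + 9.9862 + 4.4462 = 84.70

84.70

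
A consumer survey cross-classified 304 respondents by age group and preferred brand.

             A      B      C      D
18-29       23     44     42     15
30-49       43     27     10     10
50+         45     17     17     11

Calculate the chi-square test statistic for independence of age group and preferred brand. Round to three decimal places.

Row totals: 124, 90, 90. Column totals: 111, 88, 69, 36. Grand total N = 304.
Expected counts (row total × column total / N):
  18-29, A: 124×111/304 = 45.27632
  18-29, B: 124×88/304 = 35.89474
  18-29, C: 124×69/304 = 28.14474
  18-29, D: 124×36/304 = 14.68421
  30-49, A: 90×111/304 = 32.86184
  30-49, B: 90×88/304 = 26.05263
  30-49, C: 90×69/304 = 20.42763
  30-49, D: 90×36/304 = 10.65789
  50+, A: 90×111/304 = 32.86184
  50+, B: 90×88/304 = 26.05263
  50+, C: 90×69/304 = 20.42763
  50+, D: 90×36/304 = 10.65789
Contributions (O − E)²/E:
  (23 − 45.27632)²/45.27632 = 10.9601
  (44 − 35.89474)²/35.89474 = 1.8302
  (42 − 28.14474)²/28.14474 = 6.8207
  (15 − 14.68421)²/14.68421 = 0.0068
  (43 − 32.86184)²/32.86184 = 3.1277
  (27 − 26.05263)²/26.05263 = 0.0344
  (10 − 20.42763)²/20.42763 = 5.3230
  (10 − 10.65789)²/10.65789 = 0.0406
  (45 − 32.86184)²/32.86184 = 4.4835
  (17 − 26.05263)²/26.05263 = 3.1456
  (17 − 20.42763)²/20.42763 = 0.5751
  (11 − 10.65789)²/10.65789 = 0.0110
χ² = 10.9601 + 1.8302 + 6.8207 + 0.0068 + 3.1277 + 0.0344 + 5.3230 + 0.0406 + 4.4835 + 3.1456 + 0.5751 + 0.0110 = 36.359

36.359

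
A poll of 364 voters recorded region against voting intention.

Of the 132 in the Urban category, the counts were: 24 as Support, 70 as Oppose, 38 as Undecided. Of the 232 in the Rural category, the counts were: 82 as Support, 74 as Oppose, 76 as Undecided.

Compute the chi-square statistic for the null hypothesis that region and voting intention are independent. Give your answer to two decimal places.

Row totals: 132, 232. Column totals: 106, 144, 114. Grand total N = 364.
Expected counts (row total × column total / N):
  Urban, Support: 132×106/364 = 38.440
  Urban, Oppose: 132×144/364 = 52.220
  Urban, Undecided: 132×114/364 = 41.341
  Rural, Support: 232×106/364 = 67.560
  Rural, Oppose: 232×144/364 = 91.780
  Rural, Undecided: 232×114/364 = 72.659
Contributions (O − E)²/E:
  (24 − 38.440)²/38.440 = 5.4244
  (70 − 52.220)²/52.220 = 6.0538
  (38 − 41.341)²/41.341 = 0.2700
  (82 − 67.560)²/67.560 = 3.0863
  (74 − 91.780)²/91.780 = 3.4444
  (76 − 72.659)²/72.659 = 0.1536
χ² = 5.4244 + 6.0538 + 0.2700 + 3.0863 + 3.4444 + 0.1536 = 18.43

18.43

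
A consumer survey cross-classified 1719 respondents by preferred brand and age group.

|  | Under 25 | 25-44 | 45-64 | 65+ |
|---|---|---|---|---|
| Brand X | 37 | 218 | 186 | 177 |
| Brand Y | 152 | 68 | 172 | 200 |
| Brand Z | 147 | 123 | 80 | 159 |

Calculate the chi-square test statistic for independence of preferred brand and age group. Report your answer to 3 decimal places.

Row totals: 618, 592, 509. Column totals: 336, 409, 438, 536. Grand total N = 1719.
Expected counts (row total × column total / N):
  Brand X, Under 25: 618×336/1719 = 120.7958
  Brand X, 25-44: 618×409/1719 = 147.0401
  Brand X, 45-64: 618×438/1719 = 157.4660
  Brand X, 65+: 618×536/1719 = 192.6981
  Brand Y, Under 25: 592×336/1719 = 115.7138
  Brand Y, 25-44: 592×409/1719 = 140.8540
  Brand Y, 45-64: 592×438/1719 = 150.8412
  Brand Y, 65+: 592×536/1719 = 184.5910
  Brand Z, Under 25: 509×336/1719 = 99.4904
  Brand Z, 25-44: 509×409/1719 = 121.1059
  Brand Z, 45-64: 509×438/1719 = 129.6928
  Brand Z, 65+: 509×536/1719 = 158.7109
Contributions (O − E)²/E:
  (37 − 120.7958)²/120.7958 = 58.1290
  (218 − 147.0401)²/147.0401 = 34.2445
  (186 − 157.4660)²/157.4660 = 5.1706
  (177 − 192.6981)²/192.6981 = 1.2788
  (152 − 115.7138)²/115.7138 = 11.3788
  (68 − 140.8540)²/140.8540 = 37.6823
  (172 − 150.8412)²/150.8412 = 2.9680
  (200 − 184.5910)²/184.5910 = 1.2863
  (147 − 99.4904)²/99.4904 = 22.6872
  (123 − 121.1059)²/121.1059 = 0.0296
  (80 − 129.6928)²/129.6928 = 19.0402
  (159 − 158.7109)²/158.7109 = 0.0005
χ² = 58.1290 + 34.2445 + 5.1706 + 1.2788 + 11.3788 + 37.6823 + 2.9680 + 1.2863 + 22.6872 + 0.0296 + 19.0402 + 0.0005 = 193.896

193.896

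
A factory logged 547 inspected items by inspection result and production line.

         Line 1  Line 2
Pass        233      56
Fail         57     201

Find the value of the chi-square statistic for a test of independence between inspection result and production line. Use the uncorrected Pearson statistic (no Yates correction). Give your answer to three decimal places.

Row totals: 289, 258. Column totals: 290, 257. Grand total N = 547.
Expected counts (row total × column total / N):
  Pass, Line 1: 289×290/547 = 153.2176
  Pass, Line 2: 289×257/547 = 135.7824
  Fail, Line 1: 258×290/547 = 136.7824
  Fail, Line 2: 258×257/547 = 121.2176
Contributions (O − E)²/E:
  (233 − 153.2176)²/153.2176 = 41.5437
  (56 − 135.7824)²/135.7824 = 46.8782
  (57 − 136.7824)²/136.7824 = 46.5355
  (201 − 121.2176)²/121.2176 = 52.5108
χ² = 41.5437 + 46.8782 + 46.5355 + 52.5108 = 187.468

187.468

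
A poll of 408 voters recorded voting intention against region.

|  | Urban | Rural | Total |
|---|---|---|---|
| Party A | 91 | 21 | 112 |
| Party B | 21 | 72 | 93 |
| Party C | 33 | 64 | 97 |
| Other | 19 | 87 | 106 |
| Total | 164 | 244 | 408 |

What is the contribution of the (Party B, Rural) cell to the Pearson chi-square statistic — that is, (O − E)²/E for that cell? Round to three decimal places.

Row total (Party B) = 93; column total (Rural) = 244; N = 408.
Expected count E = 93 × 244 / 408 = 55.61765.
Contribution = (O − E)²/E = (72 − 55.61765)² / 55.61765 = 4.825.

4.825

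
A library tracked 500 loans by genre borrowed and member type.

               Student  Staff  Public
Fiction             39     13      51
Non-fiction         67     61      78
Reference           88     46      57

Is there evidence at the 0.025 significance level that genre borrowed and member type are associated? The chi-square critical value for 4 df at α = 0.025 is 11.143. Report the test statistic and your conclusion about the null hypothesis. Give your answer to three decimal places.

19.981; reject H₀

Row totals: 103, 206, 191. Column totals: 194, 120, 186. Grand total N = 500.
Expected counts (row total × column total / N):
  Fiction, Student: 103×194/500 = 39.9640
  Fiction, Staff: 103×120/500 = 24.7200
  Fiction, Public: 103×186/500 = 38.3160
  Non-fiction, Student: 206×194/500 = 79.9280
  Non-fiction, Staff: 206×120/500 = 49.4400
  Non-fiction, Public: 206×186/500 = 76.6320
  Reference, Student: 191×194/500 = 74.1080
  Reference, Staff: 191×120/500 = 45.8400
  Reference, Public: 191×186/500 = 71.0520
Contributions (O − E)²/E:
  (39 − 39.9640)²/39.9640 = 0.0233
  (13 − 24.7200)²/24.7200 = 5.5566
  (51 − 38.3160)²/38.3160 = 4.1989
  (67 − 79.9280)²/79.9280 = 2.0910
  (61 − 49.4400)²/49.4400 = 2.7029
  (78 − 76.6320)²/76.6320 = 0.0244
  (88 − 74.1080)²/74.1080 = 2.6041
  (46 − 45.8400)²/45.8400 = 0.0006
  (57 − 71.0520)²/71.0520 = 2.7791
χ² = 0.0233 + 5.5566 + 4.1989 + 2.0910 + 2.7029 + 0.0244 + 2.6041 + 0.0006 + 2.7791 = 19.981
df = (3−1)(3−1) = 4. Since 19.981 > 11.143, reject the null hypothesis of independence at α = 0.025.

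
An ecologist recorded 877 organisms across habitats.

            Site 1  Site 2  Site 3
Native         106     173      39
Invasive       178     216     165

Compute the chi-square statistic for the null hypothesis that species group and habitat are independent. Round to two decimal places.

Row totals: 318, 559. Column totals: 284, 389, 204. Grand total N = 877.
Expected counts (row total × column total / N):
  Native, Site 1: 318×284/877 = 102.978
  Native, Site 2: 318×389/877 = 141.051
  Native, Site 3: 318×204/877 = 73.970
  Invasive, Site 1: 559×284/877 = 181.022
  Invasive, Site 2: 559×389/877 = 247.949
  Invasive, Site 3: 559×204/877 = 130.030
Contributions (O − E)²/E:
  (106 − 102.978)²/102.978 = 0.0887
  (173 − 141.051)²/141.051 = 7.2367
  (39 − 73.970)²/73.970 = 16.5324
  (178 − 181.022)²/181.022 = 0.0504
  (216 − 247.949)²/247.949 = 4.1167
  (165 − 130.030)²/130.030 = 9.4048
χ² = 0.0887 + 7.2367 + 16.5324 + 0.0504 + 4.1167 + 9.4048 = 37.43

37.43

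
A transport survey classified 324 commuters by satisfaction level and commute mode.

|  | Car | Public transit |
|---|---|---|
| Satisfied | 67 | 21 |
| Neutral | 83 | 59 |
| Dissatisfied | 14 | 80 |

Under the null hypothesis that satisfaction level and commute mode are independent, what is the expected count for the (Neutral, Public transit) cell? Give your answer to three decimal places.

Row total (Neutral) = 142; column total (Public transit) = 160; grand total N = 324.
Expected count = (row total × column total) / N = 142 × 160 / 324 = 70.123.

70.123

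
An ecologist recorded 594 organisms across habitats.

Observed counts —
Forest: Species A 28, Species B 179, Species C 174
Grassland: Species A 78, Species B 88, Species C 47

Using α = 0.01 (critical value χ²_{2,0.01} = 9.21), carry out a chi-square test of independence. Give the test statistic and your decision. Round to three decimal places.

87.028; reject H₀

Row totals: 381, 213. Column totals: 106, 267, 221. Grand total N = 594.
Expected counts (row total × column total / N):
  Forest, Species A: 381×106/594 = 67.9899
  Forest, Species B: 381×267/594 = 171.2576
  Forest, Species C: 381×221/594 = 141.7525
  Grassland, Species A: 213×106/594 = 38.0101
  Grassland, Species B: 213×267/594 = 95.7424
  Grassland, Species C: 213×221/594 = 79.2475
Contributions (O − E)²/E:
  (28 − 67.9899)²/67.9899 = 23.5210
  (179 − 171.2576)²/171.2576 = 0.3500
  (174 − 141.7525)²/141.7525 = 7.3360
  (78 − 38.0101)²/38.0101 = 42.0728
  (88 − 95.7424)²/95.7424 = 0.6261
  (47 − 79.2475)²/79.2475 = 13.1222
χ² = 23.5210 + 0.3500 + 7.3360 + 42.0728 + 0.6261 + 13.1222 = 87.028
df = (2−1)(3−1) = 2. Since 87.028 > 9.21, reject the null hypothesis of independence at α = 0.01.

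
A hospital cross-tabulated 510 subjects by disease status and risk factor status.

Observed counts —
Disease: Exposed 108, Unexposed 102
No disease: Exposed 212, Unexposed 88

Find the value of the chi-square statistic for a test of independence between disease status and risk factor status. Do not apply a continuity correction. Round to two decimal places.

Row totals: 210, 300. Column totals: 320, 190. Grand total N = 510.
Expected counts (row total × column total / N):
  Disease, Exposed: 210×320/510 = 131.765
  Disease, Unexposed: 210×190/510 = 78.235
  No disease, Exposed: 300×320/510 = 188.235
  No disease, Unexposed: 300×190/510 = 111.765
Contributions (O − E)²/E:
  (108 − 131.765)²/131.765 = 4.2862
  (102 − 78.235)²/78.235 = 7.2190
  (212 − 188.235)²/188.235 = 3.0004
  (88 − 111.765)²/111.765 = 5.0532
χ² = 4.2862 + 7.2190 + 3.0004 + 5.0532 = 19.56

19.56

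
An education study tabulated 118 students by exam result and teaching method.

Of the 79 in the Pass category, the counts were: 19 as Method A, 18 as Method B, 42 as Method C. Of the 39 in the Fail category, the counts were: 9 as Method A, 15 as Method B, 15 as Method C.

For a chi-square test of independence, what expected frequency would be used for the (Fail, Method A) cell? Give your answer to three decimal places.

9.254

Row total (Fail) = 39; column total (Method A) = 28; grand total N = 118.
Expected count = (row total × column total) / N = 39 × 28 / 118 = 9.254.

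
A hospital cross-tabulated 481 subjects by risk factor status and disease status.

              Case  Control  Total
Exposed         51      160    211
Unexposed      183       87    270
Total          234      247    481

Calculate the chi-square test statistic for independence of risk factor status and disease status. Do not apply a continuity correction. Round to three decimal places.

90.156

Grand total N = 481.
Expected counts (row total × column total / N):
  Exposed, Case: 211×234/481 = 102.64865
  Exposed, Control: 211×247/481 = 108.35135
  Unexposed, Case: 270×234/481 = 131.35135
  Unexposed, Control: 270×247/481 = 138.64865
Contributions (O − E)²/E:
  (51 − 102.64865)²/102.64865 = 25.9875
  (160 − 108.35135)²/108.35135 = 24.6197
  (183 − 131.35135)²/131.35135 = 20.3088
  (87 − 138.64865)²/138.64865 = 19.2399
χ² = 25.9875 + 24.6197 + 20.3088 + 19.2399 = 90.156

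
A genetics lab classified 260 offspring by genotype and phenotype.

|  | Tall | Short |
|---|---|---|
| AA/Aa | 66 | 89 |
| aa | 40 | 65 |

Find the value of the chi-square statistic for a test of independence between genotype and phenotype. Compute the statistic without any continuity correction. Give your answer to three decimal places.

Row totals: 155, 105. Column totals: 106, 154. Grand total N = 260.
Expected counts (row total × column total / N):
  AA/Aa, Tall: 155×106/260 = 63.1923
  AA/Aa, Short: 155×154/260 = 91.8077
  aa, Tall: 105×106/260 = 42.8077
  aa, Short: 105×154/260 = 62.1923
Contributions (O − E)²/E:
  (66 − 63.1923)²/63.1923 = 0.1247
  (89 − 91.8077)²/91.8077 = 0.0859
  (40 − 42.8077)²/42.8077 = 0.1842
  (65 − 62.1923)²/62.1923 = 0.1268
χ² = 0.1247 + 0.0859 + 0.1842 + 0.1268 = 0.522

0.522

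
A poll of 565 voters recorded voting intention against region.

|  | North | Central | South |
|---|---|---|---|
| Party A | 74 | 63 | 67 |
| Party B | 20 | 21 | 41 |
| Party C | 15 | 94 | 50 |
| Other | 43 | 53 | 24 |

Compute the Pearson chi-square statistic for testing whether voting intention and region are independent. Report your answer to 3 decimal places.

65.029

Row totals: 204, 82, 159, 120. Column totals: 152, 231, 182. Grand total N = 565.
Expected counts (row total × column total / N):
  Party A, North: 204×152/565 = 54.8814
  Party A, Central: 204×231/565 = 83.4053
  Party A, South: 204×182/565 = 65.7133
  Party B, North: 82×152/565 = 22.0602
  Party B, Central: 82×231/565 = 33.5257
  Party B, South: 82×182/565 = 26.4142
  Party C, North: 159×152/565 = 42.7752
  Party C, Central: 159×231/565 = 65.0071
  Party C, South: 159×182/565 = 51.2177
  Other, North: 120×152/565 = 32.2832
  Other, Central: 120×231/565 = 49.0619
  Other, South: 120×182/565 = 38.6549
Contributions (O − E)²/E:
  (74 − 54.8814)²/54.8814 = 6.6602
  (63 − 83.4053)²/83.4053 = 4.9922
  (67 − 65.7133)²/65.7133 = 0.0252
  (20 − 22.0602)²/22.0602 = 0.1924
  (21 − 33.5257)²/33.5257 = 4.6798
  (41 − 26.4142)²/26.4142 = 8.0542
  (15 − 42.7752)²/42.7752 = 18.0353
  (94 − 65.0071)²/65.0071 = 12.9307
  (50 − 51.2177)²/51.2177 = 0.0290
  (43 − 32.2832)²/32.2832 = 3.5576
  (53 − 49.0619)²/49.0619 = 0.3161
  (24 − 38.6549)²/38.6549 = 5.5560
χ² = 6.6602 + 4.9922 + 0.0252 + 0.1924 + 4.6798 + 8.0542 + 18.0353 + 12.9307 + 0.0290 + 3.5576 + 0.3161 + 5.5560 = 65.029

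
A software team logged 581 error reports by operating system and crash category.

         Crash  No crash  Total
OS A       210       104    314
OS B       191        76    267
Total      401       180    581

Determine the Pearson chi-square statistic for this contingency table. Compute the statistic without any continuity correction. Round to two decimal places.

1.46

Grand total N = 581.
Expected counts (row total × column total / N):
  OS A, Crash: 314×401/581 = 216.7194
  OS A, No crash: 314×180/581 = 97.2806
  OS B, Crash: 267×401/581 = 184.2806
  OS B, No crash: 267×180/581 = 82.7194
Contributions (O − E)²/E:
  (210 − 216.7194)²/216.7194 = 0.2083
  (104 − 97.2806)²/97.2806 = 0.4641
  (191 − 184.2806)²/184.2806 = 0.2450
  (76 − 82.7194)²/82.7194 = 0.5458
χ² = 0.2083 + 0.4641 + 0.2450 + 0.5458 = 1.46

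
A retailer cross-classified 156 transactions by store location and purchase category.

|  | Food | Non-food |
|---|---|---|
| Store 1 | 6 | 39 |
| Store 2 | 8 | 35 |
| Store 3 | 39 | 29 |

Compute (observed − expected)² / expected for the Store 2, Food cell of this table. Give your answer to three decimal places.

Row total (Store 2) = 43; column total (Food) = 53; N = 156.
Expected count E = 43 × 53 / 156 = 14.6090.
Contribution = (O − E)²/E = (8 − 14.6090)² / 14.6090 = 2.990.

2.990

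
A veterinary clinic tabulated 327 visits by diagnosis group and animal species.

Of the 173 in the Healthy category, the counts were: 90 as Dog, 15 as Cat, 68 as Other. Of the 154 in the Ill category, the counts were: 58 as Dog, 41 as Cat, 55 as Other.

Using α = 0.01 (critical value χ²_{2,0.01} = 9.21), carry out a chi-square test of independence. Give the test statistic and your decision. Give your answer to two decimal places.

Row totals: 173, 154. Column totals: 148, 56, 123. Grand total N = 327.
Expected counts (row total × column total / N):
  Healthy, Dog: 173×148/327 = 78.300
  Healthy, Cat: 173×56/327 = 29.627
  Healthy, Other: 173×123/327 = 65.073
  Ill, Dog: 154×148/327 = 69.700
  Ill, Cat: 154×56/327 = 26.373
  Ill, Other: 154×123/327 = 57.927
Contributions (O − E)²/E:
  (90 − 78.300)²/78.300 = 1.7483
  (15 − 29.627)²/29.627 = 7.2214
  (68 − 65.073)²/65.073 = 0.1317
  (58 − 69.700)²/69.700 = 1.9640
  (41 − 26.373)²/26.373 = 8.1124
  (55 − 57.927)²/57.927 = 0.1479
χ² = 1.7483 + 7.2214 + 0.1317 + 1.9640 + 8.1124 + 0.1479 = 19.33
df = (2−1)(3−1) = 2. Since 19.33 > 9.21, reject the null hypothesis of independence at α = 0.01.

19.33; reject H₀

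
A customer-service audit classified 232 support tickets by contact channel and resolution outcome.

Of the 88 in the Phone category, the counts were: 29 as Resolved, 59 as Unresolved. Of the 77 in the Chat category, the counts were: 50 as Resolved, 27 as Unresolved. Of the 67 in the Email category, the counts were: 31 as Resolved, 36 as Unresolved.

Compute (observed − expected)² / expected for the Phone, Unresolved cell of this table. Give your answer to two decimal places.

3.50

Row total (Phone) = 88; column total (Unresolved) = 122; N = 232.
Expected count E = 88 × 122 / 232 = 46.27586.
Contribution = (O − E)²/E = (59 − 46.27586)² / 46.27586 = 3.50.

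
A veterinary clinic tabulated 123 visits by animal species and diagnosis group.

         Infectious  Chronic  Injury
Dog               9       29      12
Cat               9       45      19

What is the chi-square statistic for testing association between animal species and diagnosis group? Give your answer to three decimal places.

Row totals: 50, 73. Column totals: 18, 74, 31. Grand total N = 123.
Expected counts (row total × column total / N):
  Dog, Infectious: 50×18/123 = 7.3171
  Dog, Chronic: 50×74/123 = 30.0813
  Dog, Injury: 50×31/123 = 12.6016
  Cat, Infectious: 73×18/123 = 10.6829
  Cat, Chronic: 73×74/123 = 43.9187
  Cat, Injury: 73×31/123 = 18.3984
Contributions (O − E)²/E:
  (9 − 7.3171)²/7.3171 = 0.3871
  (29 − 30.0813)²/30.0813 = 0.0389
  (12 − 12.6016)²/12.6016 = 0.0287
  (9 − 10.6829)²/10.6829 = 0.2651
  (45 − 43.9187)²/43.9187 = 0.0266
  (19 − 18.3984)²/18.3984 = 0.0197
χ² = 0.3871 + 0.0389 + 0.0287 + 0.2651 + 0.0266 + 0.0197 = 0.766

0.766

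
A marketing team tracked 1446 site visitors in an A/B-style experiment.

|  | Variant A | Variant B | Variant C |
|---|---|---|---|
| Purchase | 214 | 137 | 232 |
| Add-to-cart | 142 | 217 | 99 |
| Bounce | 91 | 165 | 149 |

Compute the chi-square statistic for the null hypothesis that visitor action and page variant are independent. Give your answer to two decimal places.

Row totals: 583, 458, 405. Column totals: 447, 519, 480. Grand total N = 1446.
Expected counts (row total × column total / N):
  Purchase, Variant A: 583×447/1446 = 180.222
  Purchase, Variant B: 583×519/1446 = 209.251
  Purchase, Variant C: 583×480/1446 = 193.527
  Add-to-cart, Variant A: 458×447/1446 = 141.581
  Add-to-cart, Variant B: 458×519/1446 = 164.386
  Add-to-cart, Variant C: 458×480/1446 = 152.033
  Bounce, Variant A: 405×447/1446 = 125.197
  Bounce, Variant B: 405×519/1446 = 145.363
  Bounce, Variant C: 405×480/1446 = 134.440
Contributions (O − E)²/E:
  (214 − 180.222)²/180.222 = 6.3308
  (137 − 209.251)²/209.251 = 24.9471
  (232 − 193.527)²/193.527 = 7.6484
  (142 − 141.581)²/141.581 = 0.0012
  (217 − 164.386)²/164.386 = 16.8398
  (99 − 152.033)²/152.033 = 18.4993
  (91 − 125.197)²/125.197 = 9.3408
  (165 − 145.363)²/145.363 = 2.6528
  (149 − 134.440)²/134.440 = 1.5769
χ² = 6.3308 + 24.9471 + 7.6484 + 0.0012 + 16.8398 + 18.4993 + 9.3408 + 2.6528 + 1.5769 = 87.84

87.84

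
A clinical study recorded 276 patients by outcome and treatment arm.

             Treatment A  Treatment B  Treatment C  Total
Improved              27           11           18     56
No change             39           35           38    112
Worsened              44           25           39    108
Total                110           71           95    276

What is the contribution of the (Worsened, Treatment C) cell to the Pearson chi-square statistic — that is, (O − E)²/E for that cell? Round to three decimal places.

Row total (Worsened) = 108; column total (Treatment C) = 95; N = 276.
Expected count E = 108 × 95 / 276 = 37.1739.
Contribution = (O − E)²/E = (39 − 37.1739)² / 37.1739 = 0.090.

0.090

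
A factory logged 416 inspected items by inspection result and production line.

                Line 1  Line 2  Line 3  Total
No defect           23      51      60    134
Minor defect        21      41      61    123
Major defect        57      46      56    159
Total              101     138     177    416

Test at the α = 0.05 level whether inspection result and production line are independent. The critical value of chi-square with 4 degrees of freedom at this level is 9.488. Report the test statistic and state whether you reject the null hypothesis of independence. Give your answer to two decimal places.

Grand total N = 416.
Expected counts (row total × column total / N):
  No defect, Line 1: 134×101/416 = 32.5337
  No defect, Line 2: 134×138/416 = 44.4519
  No defect, Line 3: 134×177/416 = 57.0144
  Minor defect, Line 1: 123×101/416 = 29.8630
  Minor defect, Line 2: 123×138/416 = 40.8029
  Minor defect, Line 3: 123×177/416 = 52.3341
  Major defect, Line 1: 159×101/416 = 38.6034
  Major defect, Line 2: 159×138/416 = 52.7452
  Major defect, Line 3: 159×177/416 = 67.6514
Contributions (O − E)²/E:
  (23 − 32.5337)²/32.5337 = 2.7938
  (51 − 44.4519)²/44.4519 = 0.9646
  (60 − 57.0144)²/57.0144 = 0.1563
  (21 − 29.8630)²/29.8630 = 2.6304
  (41 − 40.8029)²/40.8029 = 0.0010
  (61 − 52.3341)²/52.3341 = 1.4350
  (57 − 38.6034)²/38.6034 = 8.7670
  (46 − 52.7452)²/52.7452 = 0.8626
  (56 − 67.6514)²/67.6514 = 2.0067
χ² = 2.7938 + 0.9646 + 0.1563 + 2.6304 + 0.0010 + 1.4350 + 8.7670 + 0.8626 + 2.0067 = 19.62
df = (3−1)(3−1) = 4. Since 19.62 > 9.488, reject the null hypothesis of independence at α = 0.05.

19.62; reject H₀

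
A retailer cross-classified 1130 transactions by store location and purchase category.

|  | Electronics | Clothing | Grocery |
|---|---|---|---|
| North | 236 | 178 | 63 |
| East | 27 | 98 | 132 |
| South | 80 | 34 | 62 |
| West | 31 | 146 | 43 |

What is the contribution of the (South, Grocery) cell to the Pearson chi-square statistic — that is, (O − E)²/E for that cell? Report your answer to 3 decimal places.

Row total (South) = 176; column total (Grocery) = 300; N = 1130.
Expected count E = 176 × 300 / 1130 = 46.7257.
Contribution = (O − E)²/E = (62 − 46.7257)² / 46.7257 = 4.993.

4.993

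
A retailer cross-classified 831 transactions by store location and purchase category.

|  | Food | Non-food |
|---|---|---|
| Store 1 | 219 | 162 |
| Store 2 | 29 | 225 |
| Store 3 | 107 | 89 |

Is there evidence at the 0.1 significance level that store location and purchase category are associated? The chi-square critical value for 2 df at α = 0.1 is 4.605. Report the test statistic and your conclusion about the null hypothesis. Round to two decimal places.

146.92; reject H₀

Row totals: 381, 254, 196. Column totals: 355, 476. Grand total N = 831.
Expected counts (row total × column total / N):
  Store 1, Food: 381×355/831 = 162.762
  Store 1, Non-food: 381×476/831 = 218.238
  Store 2, Food: 254×355/831 = 108.508
  Store 2, Non-food: 254×476/831 = 145.492
  Store 3, Food: 196×355/831 = 83.730
  Store 3, Non-food: 196×476/831 = 112.270
Contributions (O − E)²/E:
  (219 − 162.762)²/162.762 = 19.4315
  (162 − 218.238)²/218.238 = 14.4920
  (29 − 108.508)²/108.508 = 58.2586
  (225 − 145.492)²/145.492 = 43.4493
  (107 − 83.730)²/83.730 = 6.4671
  (89 − 112.270)²/112.270 = 4.8231
χ² = 19.4315 + 14.4920 + 58.2586 + 43.4493 + 6.4671 + 4.8231 = 146.92
df = (3−1)(2−1) = 2. Since 146.92 > 4.605, reject the null hypothesis of independence at α = 0.1.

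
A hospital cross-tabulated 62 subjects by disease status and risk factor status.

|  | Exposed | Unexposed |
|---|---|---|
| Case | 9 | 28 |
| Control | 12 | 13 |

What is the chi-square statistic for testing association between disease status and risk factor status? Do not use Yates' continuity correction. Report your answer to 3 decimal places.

3.734

Row totals: 37, 25. Column totals: 21, 41. Grand total N = 62.
Expected counts (row total × column total / N):
  Case, Exposed: 37×21/62 = 12.5323
  Case, Unexposed: 37×41/62 = 24.4677
  Control, Exposed: 25×21/62 = 8.4677
  Control, Unexposed: 25×41/62 = 16.5323
Contributions (O − E)²/E:
  (9 − 12.5323)²/12.5323 = 0.9956
  (28 − 24.4677)²/24.4677 = 0.5099
  (12 − 8.4677)²/8.4677 = 1.4735
  (13 − 16.5323)²/16.5323 = 0.7547
χ² = 0.9956 + 0.5099 + 1.4735 + 0.7547 = 3.734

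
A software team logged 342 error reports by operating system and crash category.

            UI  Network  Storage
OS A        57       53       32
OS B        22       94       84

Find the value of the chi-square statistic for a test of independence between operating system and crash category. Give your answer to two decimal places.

41.61

Row totals: 142, 200. Column totals: 79, 147, 116. Grand total N = 342.
Expected counts (row total × column total / N):
  OS A, UI: 142×79/342 = 32.801
  OS A, Network: 142×147/342 = 61.035
  OS A, Storage: 142×116/342 = 48.164
  OS B, UI: 200×79/342 = 46.199
  OS B, Network: 200×147/342 = 85.965
  OS B, Storage: 200×116/342 = 67.836
Contributions (O − E)²/E:
  (57 − 32.801)²/32.801 = 17.8529
  (53 − 61.035)²/61.035 = 1.0578
  (32 − 48.164)²/48.164 = 5.4247
  (22 − 46.199)²/46.199 = 12.6754
  (94 − 85.965)²/85.965 = 0.7510
  (84 − 67.836)²/67.836 = 3.8516
χ² = 17.8529 + 1.0578 + 5.4247 + 12.6754 + 0.7510 + 3.8516 = 41.61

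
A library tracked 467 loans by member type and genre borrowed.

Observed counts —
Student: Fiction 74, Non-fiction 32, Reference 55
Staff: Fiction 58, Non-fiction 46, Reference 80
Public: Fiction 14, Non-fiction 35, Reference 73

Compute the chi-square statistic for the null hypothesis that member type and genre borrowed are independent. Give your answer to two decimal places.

Row totals: 161, 184, 122. Column totals: 146, 113, 208. Grand total N = 467.
Expected counts (row total × column total / N):
  Student, Fiction: 161×146/467 = 50.334
  Student, Non-fiction: 161×113/467 = 38.957
  Student, Reference: 161×208/467 = 71.709
  Staff, Fiction: 184×146/467 = 57.525
  Staff, Non-fiction: 184×113/467 = 44.522
  Staff, Reference: 184×208/467 = 81.953
  Public, Fiction: 122×146/467 = 38.141
  Public, Non-fiction: 122×113/467 = 29.520
  Public, Reference: 122×208/467 = 54.338
Contributions (O − E)²/E:
  (74 − 50.334)²/50.334 = 11.1273
  (32 − 38.957)²/38.957 = 1.2424
  (55 − 71.709)²/71.709 = 3.8934
  (58 − 57.525)²/57.525 = 0.0039
  (46 − 44.522)²/44.522 = 0.0491
  (80 − 81.953)²/81.953 = 0.0465
  (14 − 38.141)²/38.141 = 15.2798
  (35 − 29.520)²/29.520 = 1.0173
  (73 − 54.338)²/54.338 = 6.4093
χ² = 11.1273 + 1.2424 + 3.8934 + 0.0039 + 0.0491 + 0.0465 + 15.2798 + 1.0173 + 6.4093 = 39.07

39.07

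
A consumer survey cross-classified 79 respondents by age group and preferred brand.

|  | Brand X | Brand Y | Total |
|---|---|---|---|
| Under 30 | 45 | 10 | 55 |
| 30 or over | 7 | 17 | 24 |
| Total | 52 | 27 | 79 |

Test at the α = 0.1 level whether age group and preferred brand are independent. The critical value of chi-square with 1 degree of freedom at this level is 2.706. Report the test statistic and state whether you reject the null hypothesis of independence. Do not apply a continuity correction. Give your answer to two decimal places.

Grand total N = 79.
Expected counts (row total × column total / N):
  Under 30, Brand X: 55×52/79 = 36.2025
  Under 30, Brand Y: 55×27/79 = 18.7975
  30 or over, Brand X: 24×52/79 = 15.7975
  30 or over, Brand Y: 24×27/79 = 8.2025
Contributions (O − E)²/E:
  (45 − 36.2025)²/36.2025 = 2.1379
  (10 − 18.7975)²/18.7975 = 4.1174
  (7 − 15.7975)²/15.7975 = 4.8993
  (17 − 8.2025)²/8.2025 = 9.4357
χ² = 2.1379 + 4.1174 + 4.8993 + 9.4357 = 20.59
df = (2−1)(2−1) = 1. Since 20.59 > 2.706, reject the null hypothesis of independence at α = 0.1.

20.59; reject H₀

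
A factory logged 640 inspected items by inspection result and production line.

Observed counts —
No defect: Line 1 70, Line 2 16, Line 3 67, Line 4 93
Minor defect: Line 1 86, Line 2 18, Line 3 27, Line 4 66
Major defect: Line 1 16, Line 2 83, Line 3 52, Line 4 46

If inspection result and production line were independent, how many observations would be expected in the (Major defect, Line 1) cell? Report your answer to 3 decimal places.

52.944

Row total (Major defect) = 197; column total (Line 1) = 172; grand total N = 640.
Expected count = (row total × column total) / N = 197 × 172 / 640 = 52.944.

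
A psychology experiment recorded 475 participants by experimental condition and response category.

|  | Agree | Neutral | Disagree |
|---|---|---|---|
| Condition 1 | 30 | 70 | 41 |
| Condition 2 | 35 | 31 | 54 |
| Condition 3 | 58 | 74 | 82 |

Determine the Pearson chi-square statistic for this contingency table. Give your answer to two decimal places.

Row totals: 141, 120, 214. Column totals: 123, 175, 177. Grand total N = 475.
Expected counts (row total × column total / N):
  Condition 1, Agree: 141×123/475 = 36.512
  Condition 1, Neutral: 141×175/475 = 51.947
  Condition 1, Disagree: 141×177/475 = 52.541
  Condition 2, Agree: 120×123/475 = 31.074
  Condition 2, Neutral: 120×175/475 = 44.211
  Condition 2, Disagree: 120×177/475 = 44.716
  Condition 3, Agree: 214×123/475 = 55.415
  Condition 3, Neutral: 214×175/475 = 78.842
  Condition 3, Disagree: 214×177/475 = 79.743
Contributions (O − E)²/E:
  (30 − 36.512)²/36.512 = 1.1614
  (70 − 51.947)²/51.947 = 6.2739
  (41 − 52.541)²/52.541 = 2.5351
  (35 − 31.074)²/31.074 = 0.4960
  (31 − 44.211)²/44.211 = 3.9477
  (54 − 44.716)²/44.716 = 1.9276
  (58 − 55.415)²/55.415 = 0.1206
  (74 − 78.842)²/78.842 = 0.2974
  (82 − 79.743)²/79.743 = 0.0639
χ² = 1.1614 + 6.2739 + 2.5351 + 0.4960 + 3.9477 + 1.9276 + 0.1206 + 0.2974 + 0.0639 = 16.82

16.82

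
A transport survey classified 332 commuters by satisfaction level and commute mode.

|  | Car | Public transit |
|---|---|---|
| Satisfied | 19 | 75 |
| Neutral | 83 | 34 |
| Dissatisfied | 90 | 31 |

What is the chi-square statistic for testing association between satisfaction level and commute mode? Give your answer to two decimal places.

Row totals: 94, 117, 121. Column totals: 192, 140. Grand total N = 332.
Expected counts (row total × column total / N):
  Satisfied, Car: 94×192/332 = 54.3614
  Satisfied, Public transit: 94×140/332 = 39.6386
  Neutral, Car: 117×192/332 = 67.6627
  Neutral, Public transit: 117×140/332 = 49.3373
  Dissatisfied, Car: 121×192/332 = 69.9759
  Dissatisfied, Public transit: 121×140/332 = 51.0241
Contributions (O − E)²/E:
  (19 − 54.3614)²/54.3614 = 23.0021
  (75 − 39.6386)²/39.6386 = 31.5457
  (83 − 67.6627)²/67.6627 = 3.4766
  (34 − 49.3373)²/49.3373 = 4.7678
  (90 − 69.9759)²/69.9759 = 5.7300
  (31 − 51.0241)²/51.0241 = 7.8583
χ² = 23.0021 + 31.5457 + 3.4766 + 4.7678 + 5.7300 + 7.8583 = 76.38

76.38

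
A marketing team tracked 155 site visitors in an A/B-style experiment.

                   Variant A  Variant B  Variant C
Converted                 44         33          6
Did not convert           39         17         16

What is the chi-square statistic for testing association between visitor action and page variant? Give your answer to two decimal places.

Row totals: 83, 72. Column totals: 83, 50, 22. Grand total N = 155.
Expected counts (row total × column total / N):
  Converted, Variant A: 83×83/155 = 44.445
  Converted, Variant B: 83×50/155 = 26.774
  Converted, Variant C: 83×22/155 = 11.781
  Did not convert, Variant A: 72×83/155 = 38.555
  Did not convert, Variant B: 72×50/155 = 23.226
  Did not convert, Variant C: 72×22/155 = 10.219
Contributions (O − E)²/E:
  (44 − 44.445)²/44.445 = 0.0045
  (33 − 26.774)²/26.774 = 1.4478
  (6 − 11.781)²/11.781 = 2.8368
  (39 − 38.555)²/38.555 = 0.0051
  (17 − 23.226)²/23.226 = 1.6690
  (16 − 10.219)²/10.219 = 3.2704
χ² = 0.0045 + 1.4478 + 2.8368 + 0.0051 + 1.6690 + 3.2704 = 9.23

9.23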